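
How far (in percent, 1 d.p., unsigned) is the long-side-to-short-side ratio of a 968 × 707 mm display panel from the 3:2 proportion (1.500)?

8.7%

Ratio = 968 / 707 ≈ 1.3692.
Ideal 3:2 = 1.5000. |1.3692 − 1.5000| / 1.5000 ≈ 8.72% → 8.7%.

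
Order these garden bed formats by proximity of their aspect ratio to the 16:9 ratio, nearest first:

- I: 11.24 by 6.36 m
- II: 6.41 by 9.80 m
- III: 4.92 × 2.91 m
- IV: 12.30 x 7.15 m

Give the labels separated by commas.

I, IV, III, II

Ratios: I = 11.24 / 6.36 ≈ 1.767; II = 9.80 / 6.41 ≈ 1.529; III = 4.92 / 2.91 ≈ 1.691; IV = 12.30 / 7.15 ≈ 1.720.
|Δ from 1.778|: I 0.011; II 0.249; III 0.087; IV 0.058.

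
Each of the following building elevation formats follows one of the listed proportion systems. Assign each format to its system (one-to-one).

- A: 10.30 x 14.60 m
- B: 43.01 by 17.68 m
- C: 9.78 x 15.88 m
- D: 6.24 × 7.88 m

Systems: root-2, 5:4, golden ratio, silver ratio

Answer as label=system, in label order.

A=root-2, B=silver ratio, C=golden ratio, D=5:4

Ratios: A ≈ 1.417; B ≈ 2.433; C ≈ 1.624; D ≈ 1.263.
Targets: root-2 ≈ 1.414; 5:4 ≈ 1.250; golden ratio ≈ 1.618; silver ratio ≈ 2.414.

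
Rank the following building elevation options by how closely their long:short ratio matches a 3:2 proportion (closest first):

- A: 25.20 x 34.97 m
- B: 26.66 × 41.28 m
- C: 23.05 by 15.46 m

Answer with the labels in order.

A: 34.97/25.20 ≈ 1.388 → |1.388 − 1.500| = 0.112
B: 41.28/26.66 ≈ 1.548 → |1.548 − 1.500| = 0.048
C: 23.05/15.46 ≈ 1.491 → |1.491 − 1.500| = 0.009

C, B, A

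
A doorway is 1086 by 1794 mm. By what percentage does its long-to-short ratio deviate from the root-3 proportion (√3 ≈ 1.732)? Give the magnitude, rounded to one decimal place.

Ratio = 1794 / 1086 ≈ 1.6519.
Ideal root-3 ≈ 1.7321. |1.6519 − 1.7321| / 1.7321 ≈ 4.63% → 4.6%.

4.6%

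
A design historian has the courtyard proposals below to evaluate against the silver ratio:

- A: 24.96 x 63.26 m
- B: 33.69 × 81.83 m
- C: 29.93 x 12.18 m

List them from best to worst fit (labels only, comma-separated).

B, C, A

Ratios: A = 63.26 / 24.96 ≈ 2.534; B = 81.83 / 33.69 ≈ 2.429; C = 29.93 / 12.18 ≈ 2.457.
|Δ from 2.414|: A 0.120; B 0.015; C 0.043.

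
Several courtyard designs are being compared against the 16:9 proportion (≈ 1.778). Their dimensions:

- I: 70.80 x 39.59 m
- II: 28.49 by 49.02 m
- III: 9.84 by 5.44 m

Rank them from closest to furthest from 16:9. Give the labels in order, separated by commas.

Ratios: I = 70.80 / 39.59 ≈ 1.788; II = 49.02 / 28.49 ≈ 1.721; III = 9.84 / 5.44 ≈ 1.809.
|Δ from 1.778|: I 0.010; II 0.057; III 0.031.

I, III, II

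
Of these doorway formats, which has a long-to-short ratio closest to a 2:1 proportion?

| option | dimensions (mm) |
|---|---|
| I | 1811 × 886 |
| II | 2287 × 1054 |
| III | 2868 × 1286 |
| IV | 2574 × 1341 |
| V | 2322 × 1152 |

V

Target 2:1 ≈ 2.000.
I: 2.044 (Δ0.044)  II: 2.170 (Δ0.170)  III: 2.230 (Δ0.230)  IV: 1.919 (Δ0.081)  V: 2.016 (Δ0.016)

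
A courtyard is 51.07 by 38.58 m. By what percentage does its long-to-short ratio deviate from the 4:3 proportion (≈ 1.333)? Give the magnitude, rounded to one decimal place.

Ratio = 51.07 / 38.58 ≈ 1.3237.
Ideal 4:3 ≈ 1.3333. |1.3237 − 1.3333| / 1.3333 ≈ 0.72% → 0.7%.

0.7%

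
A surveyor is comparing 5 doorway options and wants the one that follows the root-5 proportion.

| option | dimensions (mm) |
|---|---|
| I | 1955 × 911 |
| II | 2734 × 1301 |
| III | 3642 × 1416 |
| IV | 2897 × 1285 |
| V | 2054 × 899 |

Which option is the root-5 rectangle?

IV

Ratios (long/short): I ≈ 2.146; II ≈ 2.101; III ≈ 2.572; IV ≈ 2.254; V ≈ 2.285.
root-5 ≈ 2.236; option IV is nearest (Δ 0.018).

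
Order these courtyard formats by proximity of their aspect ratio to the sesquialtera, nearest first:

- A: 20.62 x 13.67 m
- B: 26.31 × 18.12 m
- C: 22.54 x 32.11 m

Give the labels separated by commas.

A, B, C

Ratios: A = 20.62 / 13.67 ≈ 1.508; B = 26.31 / 18.12 ≈ 1.452; C = 32.11 / 22.54 ≈ 1.425.
|Δ from 1.500|: A 0.008; B 0.048; C 0.075.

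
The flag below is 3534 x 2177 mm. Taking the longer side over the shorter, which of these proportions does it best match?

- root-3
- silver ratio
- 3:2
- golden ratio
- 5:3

golden ratio

Ratio = 3534 / 2177 ≈ 1.623.
Distances: root-3 1.732 (Δ 0.109); silver ratio 2.414 (Δ 0.791); 3:2 1.500 (Δ 0.123); golden ratio 1.618 (Δ 0.005); 5:3 1.667 (Δ 0.044).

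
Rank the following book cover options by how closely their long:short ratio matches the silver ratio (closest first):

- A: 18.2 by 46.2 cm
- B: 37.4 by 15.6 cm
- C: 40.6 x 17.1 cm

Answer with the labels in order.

B, C, A

Ratios: A = 46.2 / 18.2 ≈ 2.538; B = 37.4 / 15.6 ≈ 2.397; C = 40.6 / 17.1 ≈ 2.374.
|Δ from 2.414|: A 0.124; B 0.017; C 0.040.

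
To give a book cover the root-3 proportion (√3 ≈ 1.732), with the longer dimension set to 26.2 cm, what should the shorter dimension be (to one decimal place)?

15.1 cm

root-3 ≈ 1.73205.
Shorter side = 26.2 ÷ 1.73205 ≈ 15.127 → 15.1 cm.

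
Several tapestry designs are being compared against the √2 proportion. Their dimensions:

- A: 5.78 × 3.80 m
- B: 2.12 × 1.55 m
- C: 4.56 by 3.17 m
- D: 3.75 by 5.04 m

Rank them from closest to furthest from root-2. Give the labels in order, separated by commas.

Ratios: A = 5.78 / 3.80 ≈ 1.521; B = 2.12 / 1.55 ≈ 1.368; C = 4.56 / 3.17 ≈ 1.438; D = 5.04 / 3.75 ≈ 1.344.
|Δ from 1.414|: A 0.107; B 0.046; C 0.024; D 0.070.

C, B, D, A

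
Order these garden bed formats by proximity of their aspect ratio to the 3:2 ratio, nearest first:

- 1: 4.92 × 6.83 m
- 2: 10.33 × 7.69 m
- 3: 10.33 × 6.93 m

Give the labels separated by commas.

3, 1, 2

1: 6.83/4.92 ≈ 1.388 → |1.388 − 1.500| = 0.112
2: 10.33/7.69 ≈ 1.343 → |1.343 − 1.500| = 0.157
3: 10.33/6.93 ≈ 1.491 → |1.491 − 1.500| = 0.009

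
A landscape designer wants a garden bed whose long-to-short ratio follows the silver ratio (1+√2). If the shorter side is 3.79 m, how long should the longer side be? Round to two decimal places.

9.15 m

silver ratio ≈ 2.41421.
Longer side = 3.79 × 2.41421 ≈ 9.1499 → 9.15 m.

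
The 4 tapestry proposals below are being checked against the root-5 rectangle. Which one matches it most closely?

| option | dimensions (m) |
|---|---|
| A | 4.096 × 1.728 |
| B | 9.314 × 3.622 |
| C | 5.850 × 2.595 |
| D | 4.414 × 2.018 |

C

Ratios (long/short): A ≈ 2.370; B ≈ 2.572; C ≈ 2.254; D ≈ 2.187.
root-5 ≈ 2.236; option C is nearest (Δ 0.018).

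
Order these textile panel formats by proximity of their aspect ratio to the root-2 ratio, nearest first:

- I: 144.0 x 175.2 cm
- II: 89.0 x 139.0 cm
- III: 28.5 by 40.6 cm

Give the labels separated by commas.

Ratios: I = 175.2 / 144.0 ≈ 1.217; II = 139.0 / 89.0 ≈ 1.562; III = 40.6 / 28.5 ≈ 1.425.
|Δ from 1.414|: I 0.197; II 0.148; III 0.011.

III, II, I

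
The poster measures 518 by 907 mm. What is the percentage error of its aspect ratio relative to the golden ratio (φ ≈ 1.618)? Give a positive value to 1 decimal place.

8.2%

Ratio = 907 / 518 ≈ 1.7510.
Ideal golden ratio ≈ 1.6180. |1.7510 − 1.6180| / 1.6180 ≈ 8.22% → 8.2%.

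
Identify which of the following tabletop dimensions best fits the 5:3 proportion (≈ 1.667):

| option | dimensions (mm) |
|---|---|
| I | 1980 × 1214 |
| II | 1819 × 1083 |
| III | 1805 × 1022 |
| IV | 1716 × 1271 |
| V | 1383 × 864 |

II

Ratios (long/short): I ≈ 1.631; II ≈ 1.680; III ≈ 1.766; IV ≈ 1.350; V ≈ 1.601.
5:3 ≈ 1.667; option II is nearest (Δ 0.013).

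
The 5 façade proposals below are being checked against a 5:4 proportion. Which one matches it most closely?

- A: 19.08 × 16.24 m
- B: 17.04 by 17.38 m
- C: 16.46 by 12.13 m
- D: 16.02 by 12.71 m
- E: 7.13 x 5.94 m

Ratios (long/short): A ≈ 1.175; B ≈ 1.020; C ≈ 1.357; D ≈ 1.260; E ≈ 1.200.
5:4 ≈ 1.250; option D is nearest (Δ 0.010).

D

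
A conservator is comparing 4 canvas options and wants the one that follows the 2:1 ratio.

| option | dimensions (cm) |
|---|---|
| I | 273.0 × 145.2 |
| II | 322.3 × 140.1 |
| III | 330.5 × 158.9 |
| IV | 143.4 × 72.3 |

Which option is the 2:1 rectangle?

IV

Ratios (long/short): I ≈ 1.880; II ≈ 2.300; III ≈ 2.080; IV ≈ 1.983.
2:1 ≈ 2.000; option IV is nearest (Δ 0.017).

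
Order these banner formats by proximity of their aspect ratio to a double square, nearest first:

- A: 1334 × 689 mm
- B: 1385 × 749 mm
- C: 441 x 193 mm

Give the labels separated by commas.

A, B, C

A: 1334/689 ≈ 1.936 → |1.936 − 2.000| = 0.064
B: 1385/749 ≈ 1.849 → |1.849 − 2.000| = 0.151
C: 441/193 ≈ 2.285 → |2.285 − 2.000| = 0.285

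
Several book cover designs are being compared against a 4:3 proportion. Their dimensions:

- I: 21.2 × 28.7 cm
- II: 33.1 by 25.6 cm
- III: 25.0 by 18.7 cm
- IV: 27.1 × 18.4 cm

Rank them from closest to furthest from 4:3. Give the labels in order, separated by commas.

I: 28.7/21.2 ≈ 1.354 → |1.354 − 1.333| = 0.021
II: 33.1/25.6 ≈ 1.293 → |1.293 − 1.333| = 0.040
III: 25.0/18.7 ≈ 1.337 → |1.337 − 1.333| = 0.004
IV: 27.1/18.4 ≈ 1.473 → |1.473 − 1.333| = 0.140

III, I, II, IV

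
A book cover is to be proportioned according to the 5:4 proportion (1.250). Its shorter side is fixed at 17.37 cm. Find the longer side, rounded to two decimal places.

5:4 = 1.25000.
Longer side = 17.37 × 1.25000 ≈ 21.7125 → 21.71 cm.

21.71 cm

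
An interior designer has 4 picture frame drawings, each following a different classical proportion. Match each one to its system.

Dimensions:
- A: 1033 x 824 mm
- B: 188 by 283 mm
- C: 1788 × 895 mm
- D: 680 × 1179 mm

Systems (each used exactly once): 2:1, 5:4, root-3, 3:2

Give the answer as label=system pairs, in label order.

A=5:4, B=3:2, C=2:1, D=root-3

Ratios: A ≈ 1.254; B ≈ 1.505; C ≈ 1.998; D ≈ 1.734.
Targets: 2:1 ≈ 2.000; 5:4 ≈ 1.250; root-3 ≈ 1.732; 3:2 ≈ 1.500.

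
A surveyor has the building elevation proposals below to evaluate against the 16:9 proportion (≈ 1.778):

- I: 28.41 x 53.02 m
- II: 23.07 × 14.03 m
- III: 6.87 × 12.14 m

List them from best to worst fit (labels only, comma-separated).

III, I, II

I: 53.02/28.41 ≈ 1.866 → |1.866 − 1.778| = 0.088
II: 23.07/14.03 ≈ 1.644 → |1.644 − 1.778| = 0.134
III: 12.14/6.87 ≈ 1.767 → |1.767 − 1.778| = 0.011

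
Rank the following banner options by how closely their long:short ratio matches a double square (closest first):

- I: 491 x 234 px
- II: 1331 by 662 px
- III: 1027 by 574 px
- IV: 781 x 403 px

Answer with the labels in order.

I: 491/234 ≈ 2.098 → |2.098 − 2.000| = 0.098
II: 1331/662 ≈ 2.011 → |2.011 − 2.000| = 0.011
III: 1027/574 ≈ 1.789 → |1.789 − 2.000| = 0.211
IV: 781/403 ≈ 1.938 → |1.938 − 2.000| = 0.062

II, IV, I, III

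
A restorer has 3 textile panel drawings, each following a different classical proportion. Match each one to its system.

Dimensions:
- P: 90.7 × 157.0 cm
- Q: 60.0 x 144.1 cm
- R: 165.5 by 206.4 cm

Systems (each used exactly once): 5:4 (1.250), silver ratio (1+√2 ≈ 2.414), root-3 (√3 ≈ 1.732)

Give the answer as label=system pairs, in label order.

P=root-3, Q=silver ratio, R=5:4

P = 157.0/90.7 ≈ 1.731 → root-3 (1.732)
Q = 144.1/60.0 ≈ 2.402 → silver ratio (2.414)
R = 206.4/165.5 ≈ 1.247 → 5:4 (1.250)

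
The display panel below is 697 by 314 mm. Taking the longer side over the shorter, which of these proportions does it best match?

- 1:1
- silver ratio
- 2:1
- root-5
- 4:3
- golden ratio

root-5

Ratio = 697 / 314 ≈ 2.220.
Distances: 1:1 1.000 (Δ 1.220); silver ratio 2.414 (Δ 0.194); 2:1 2.000 (Δ 0.220); root-5 2.236 (Δ 0.016); 4:3 1.333 (Δ 0.887); golden ratio 1.618 (Δ 0.602).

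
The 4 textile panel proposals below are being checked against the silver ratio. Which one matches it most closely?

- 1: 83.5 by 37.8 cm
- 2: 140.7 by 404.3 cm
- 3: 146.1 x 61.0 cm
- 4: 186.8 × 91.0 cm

Ratios (long/short): 1 ≈ 2.209; 2 ≈ 2.873; 3 ≈ 2.395; 4 ≈ 2.053.
silver ratio ≈ 2.414; option 3 is nearest (Δ 0.019).

3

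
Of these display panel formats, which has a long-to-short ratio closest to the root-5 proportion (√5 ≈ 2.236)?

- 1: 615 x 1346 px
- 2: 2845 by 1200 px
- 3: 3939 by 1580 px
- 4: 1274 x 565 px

4

Target root-5 ≈ 2.236.
1: 2.189 (Δ0.047)  2: 2.371 (Δ0.135)  3: 2.493 (Δ0.257)  4: 2.255 (Δ0.019)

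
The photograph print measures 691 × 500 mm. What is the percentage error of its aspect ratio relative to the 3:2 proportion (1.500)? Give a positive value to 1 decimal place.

Ratio = 691 / 500 ≈ 1.3820.
Ideal 3:2 = 1.5000. |1.3820 − 1.5000| / 1.5000 ≈ 7.87% → 7.9%.

7.9%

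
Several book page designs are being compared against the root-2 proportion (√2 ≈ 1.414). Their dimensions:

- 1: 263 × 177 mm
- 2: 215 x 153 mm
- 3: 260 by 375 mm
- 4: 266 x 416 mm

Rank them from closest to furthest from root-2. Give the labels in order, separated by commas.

2, 3, 1, 4

1: 263/177 ≈ 1.486 → |1.486 − 1.414| = 0.072
2: 215/153 ≈ 1.405 → |1.405 − 1.414| = 0.009
3: 375/260 ≈ 1.442 → |1.442 − 1.414| = 0.028
4: 416/266 ≈ 1.564 → |1.564 − 1.414| = 0.150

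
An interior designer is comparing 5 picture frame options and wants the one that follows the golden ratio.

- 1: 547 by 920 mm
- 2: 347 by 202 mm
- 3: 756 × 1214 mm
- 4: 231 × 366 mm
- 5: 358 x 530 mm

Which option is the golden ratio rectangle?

3

Target golden ratio ≈ 1.618.
1: 1.682 (Δ0.064)  2: 1.718 (Δ0.100)  3: 1.606 (Δ0.012)  4: 1.584 (Δ0.034)  5: 1.480 (Δ0.138)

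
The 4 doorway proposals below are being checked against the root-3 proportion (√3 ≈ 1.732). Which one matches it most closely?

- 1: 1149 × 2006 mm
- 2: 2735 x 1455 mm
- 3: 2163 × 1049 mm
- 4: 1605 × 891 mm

1

Ratios (long/short): 1 ≈ 1.746; 2 ≈ 1.880; 3 ≈ 2.062; 4 ≈ 1.801.
root-3 ≈ 1.732; option 1 is nearest (Δ 0.014).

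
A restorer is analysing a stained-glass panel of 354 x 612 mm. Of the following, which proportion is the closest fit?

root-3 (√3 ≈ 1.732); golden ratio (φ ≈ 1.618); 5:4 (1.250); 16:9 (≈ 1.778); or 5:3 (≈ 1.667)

Ratio = 612 / 354 ≈ 1.729.
Distances: root-3 1.732 (Δ 0.003); golden ratio 1.618 (Δ 0.111); 5:4 1.250 (Δ 0.479); 16:9 1.778 (Δ 0.049); 5:3 1.667 (Δ 0.062).

root-3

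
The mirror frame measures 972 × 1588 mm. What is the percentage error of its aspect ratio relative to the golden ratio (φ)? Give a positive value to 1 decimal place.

1.0%

Ratio = 1588 / 972 ≈ 1.6337.
Ideal golden ratio ≈ 1.6180. |1.6337 − 1.6180| / 1.6180 ≈ 0.97% → 1.0%.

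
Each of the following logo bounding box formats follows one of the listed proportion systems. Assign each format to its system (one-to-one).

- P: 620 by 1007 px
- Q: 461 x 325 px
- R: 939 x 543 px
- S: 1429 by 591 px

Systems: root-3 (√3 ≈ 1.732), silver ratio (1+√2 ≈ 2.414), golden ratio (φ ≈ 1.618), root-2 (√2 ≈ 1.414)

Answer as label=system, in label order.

P=golden ratio, Q=root-2, R=root-3, S=silver ratio

Ratios: P ≈ 1.624; Q ≈ 1.418; R ≈ 1.729; S ≈ 2.418.
Targets: root-3 ≈ 1.732; silver ratio ≈ 2.414; golden ratio ≈ 1.618; root-2 ≈ 1.414.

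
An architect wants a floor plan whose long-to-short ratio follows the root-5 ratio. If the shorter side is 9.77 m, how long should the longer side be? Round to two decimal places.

root-5 ≈ 2.23607.
Longer side = 9.77 × 2.23607 ≈ 21.8464 → 21.85 m.

21.85 m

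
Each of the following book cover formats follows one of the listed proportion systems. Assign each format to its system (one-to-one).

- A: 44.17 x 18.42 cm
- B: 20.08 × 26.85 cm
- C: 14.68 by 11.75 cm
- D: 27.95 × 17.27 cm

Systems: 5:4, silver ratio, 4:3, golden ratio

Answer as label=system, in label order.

A=silver ratio, B=4:3, C=5:4, D=golden ratio

Ratios: A ≈ 2.398; B ≈ 1.337; C ≈ 1.249; D ≈ 1.618.
Targets: 5:4 ≈ 1.250; silver ratio ≈ 2.414; 4:3 ≈ 1.333; golden ratio ≈ 1.618.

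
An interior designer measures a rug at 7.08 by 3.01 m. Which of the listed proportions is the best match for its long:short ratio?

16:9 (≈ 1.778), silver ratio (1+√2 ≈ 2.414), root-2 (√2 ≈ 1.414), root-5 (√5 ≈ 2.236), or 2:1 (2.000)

7.08/3.01 ≈ 2.352. Nearest candidates are silver ratio (2.414, off by 0.062) and root-5 (2.236, off by 0.116).

silver ratio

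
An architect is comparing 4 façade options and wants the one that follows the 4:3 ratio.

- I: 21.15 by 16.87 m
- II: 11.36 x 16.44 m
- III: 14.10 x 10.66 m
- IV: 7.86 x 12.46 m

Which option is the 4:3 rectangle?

Target 4:3 ≈ 1.333.
I: 1.254 (Δ0.079)  II: 1.447 (Δ0.114)  III: 1.323 (Δ0.010)  IV: 1.585 (Δ0.252)

III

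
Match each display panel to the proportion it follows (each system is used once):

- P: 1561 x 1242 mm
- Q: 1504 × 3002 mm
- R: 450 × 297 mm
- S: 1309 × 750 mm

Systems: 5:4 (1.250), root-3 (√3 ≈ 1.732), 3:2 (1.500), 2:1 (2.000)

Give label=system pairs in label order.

P=5:4, Q=2:1, R=3:2, S=root-3

Ratios: P ≈ 1.257; Q ≈ 1.996; R ≈ 1.515; S ≈ 1.745.
Targets: 5:4 ≈ 1.250; root-3 ≈ 1.732; 3:2 ≈ 1.500; 2:1 ≈ 2.000.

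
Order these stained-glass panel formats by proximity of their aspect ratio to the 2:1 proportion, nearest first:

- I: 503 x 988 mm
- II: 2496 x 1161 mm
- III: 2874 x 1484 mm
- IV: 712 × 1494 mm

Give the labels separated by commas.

I, III, IV, II

I: 988/503 ≈ 1.964 → |1.964 − 2.000| = 0.036
II: 2496/1161 ≈ 2.150 → |2.150 − 2.000| = 0.150
III: 2874/1484 ≈ 1.937 → |1.937 − 2.000| = 0.063
IV: 1494/712 ≈ 2.098 → |2.098 − 2.000| = 0.098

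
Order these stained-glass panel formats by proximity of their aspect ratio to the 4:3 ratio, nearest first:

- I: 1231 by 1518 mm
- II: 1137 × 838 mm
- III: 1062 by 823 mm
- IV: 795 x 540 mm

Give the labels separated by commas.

II, III, I, IV

Ratios: I = 1518 / 1231 ≈ 1.233; II = 1137 / 838 ≈ 1.357; III = 1062 / 823 ≈ 1.290; IV = 795 / 540 ≈ 1.472.
|Δ from 1.333|: I 0.100; II 0.024; III 0.043; IV 0.139.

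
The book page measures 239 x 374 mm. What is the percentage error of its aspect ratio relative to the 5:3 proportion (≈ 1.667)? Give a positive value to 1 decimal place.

Ratio = 374 / 239 ≈ 1.5649.
Ideal 5:3 ≈ 1.6667. |1.5649 − 1.6667| / 1.6667 ≈ 6.11% → 6.1%.

6.1%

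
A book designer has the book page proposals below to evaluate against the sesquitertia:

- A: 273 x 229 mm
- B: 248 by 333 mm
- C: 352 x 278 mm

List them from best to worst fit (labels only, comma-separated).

Ratios: A = 273 / 229 ≈ 1.192; B = 333 / 248 ≈ 1.343; C = 352 / 278 ≈ 1.266.
|Δ from 1.333|: A 0.141; B 0.010; C 0.067.

B, C, A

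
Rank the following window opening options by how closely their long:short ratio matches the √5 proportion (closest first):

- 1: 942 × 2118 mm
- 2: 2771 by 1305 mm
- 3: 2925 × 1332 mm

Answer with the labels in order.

Ratios: 1 = 2118 / 942 ≈ 2.248; 2 = 2771 / 1305 ≈ 2.123; 3 = 2925 / 1332 ≈ 2.196.
|Δ from 2.236|: 1 0.012; 2 0.113; 3 0.040.

1, 3, 2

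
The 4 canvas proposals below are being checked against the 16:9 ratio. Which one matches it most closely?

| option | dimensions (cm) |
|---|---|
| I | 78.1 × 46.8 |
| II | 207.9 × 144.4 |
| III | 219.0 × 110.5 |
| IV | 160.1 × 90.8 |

Ratios (long/short): I ≈ 1.669; II ≈ 1.440; III ≈ 1.982; IV ≈ 1.763.
16:9 ≈ 1.778; option IV is nearest (Δ 0.015).

IV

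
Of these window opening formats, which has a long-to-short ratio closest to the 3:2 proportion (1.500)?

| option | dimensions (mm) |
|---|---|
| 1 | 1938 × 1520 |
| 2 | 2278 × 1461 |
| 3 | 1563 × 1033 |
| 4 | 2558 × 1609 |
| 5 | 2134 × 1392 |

Ratios (long/short): 1 ≈ 1.275; 2 ≈ 1.559; 3 ≈ 1.513; 4 ≈ 1.590; 5 ≈ 1.533.
3:2 ≈ 1.500; option 3 is nearest (Δ 0.013).

3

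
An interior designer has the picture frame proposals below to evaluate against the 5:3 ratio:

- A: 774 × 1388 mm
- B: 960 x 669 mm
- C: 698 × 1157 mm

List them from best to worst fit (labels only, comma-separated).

C, A, B

A: 1388/774 ≈ 1.793 → |1.793 − 1.667| = 0.126
B: 960/669 ≈ 1.435 → |1.435 − 1.667| = 0.232
C: 1157/698 ≈ 1.658 → |1.658 − 1.667| = 0.009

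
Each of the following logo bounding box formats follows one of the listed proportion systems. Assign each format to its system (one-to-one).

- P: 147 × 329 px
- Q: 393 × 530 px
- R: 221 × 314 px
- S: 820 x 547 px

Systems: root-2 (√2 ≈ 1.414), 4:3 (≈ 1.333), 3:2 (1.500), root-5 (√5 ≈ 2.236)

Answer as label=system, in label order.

P = 329/147 ≈ 2.238 → root-5 (2.236)
Q = 530/393 ≈ 1.349 → 4:3 (1.333)
R = 314/221 ≈ 1.421 → root-2 (1.414)
S = 820/547 ≈ 1.499 → 3:2 (1.500)

P=root-5, Q=4:3, R=root-2, S=3:2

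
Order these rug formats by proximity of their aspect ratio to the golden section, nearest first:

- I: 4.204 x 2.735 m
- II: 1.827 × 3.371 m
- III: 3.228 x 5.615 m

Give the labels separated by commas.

Ratios: I = 4.204 / 2.735 ≈ 1.537; II = 3.371 / 1.827 ≈ 1.845; III = 5.615 / 3.228 ≈ 1.739.
|Δ from 1.618|: I 0.081; II 0.227; III 0.121.

I, III, II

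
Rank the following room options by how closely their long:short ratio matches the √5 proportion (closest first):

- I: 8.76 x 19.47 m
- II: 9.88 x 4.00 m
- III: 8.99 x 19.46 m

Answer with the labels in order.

I: 19.47/8.76 ≈ 2.223 → |2.223 − 2.236| = 0.013
II: 9.88/4.00 ≈ 2.470 → |2.470 − 2.236| = 0.234
III: 19.46/8.99 ≈ 2.165 → |2.165 − 2.236| = 0.071

I, III, II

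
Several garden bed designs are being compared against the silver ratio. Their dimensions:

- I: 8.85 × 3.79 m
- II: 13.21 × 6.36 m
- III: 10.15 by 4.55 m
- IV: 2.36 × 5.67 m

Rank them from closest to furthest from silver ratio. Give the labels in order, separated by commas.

I: 8.85/3.79 ≈ 2.335 → |2.335 − 2.414| = 0.079
II: 13.21/6.36 ≈ 2.077 → |2.077 − 2.414| = 0.337
III: 10.15/4.55 ≈ 2.231 → |2.231 − 2.414| = 0.183
IV: 5.67/2.36 ≈ 2.403 → |2.403 − 2.414| = 0.011

IV, I, III, II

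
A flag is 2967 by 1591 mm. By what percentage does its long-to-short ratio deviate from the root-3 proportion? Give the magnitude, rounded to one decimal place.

7.7%

Ratio = 2967 / 1591 ≈ 1.8649.
Ideal root-3 ≈ 1.7321. |1.8649 − 1.7321| / 1.7321 ≈ 7.67% → 7.7%.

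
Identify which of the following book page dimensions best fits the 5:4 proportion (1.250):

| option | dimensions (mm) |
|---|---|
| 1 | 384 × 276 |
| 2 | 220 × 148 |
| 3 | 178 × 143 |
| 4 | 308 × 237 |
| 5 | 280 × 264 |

3

Ratios (long/short): 1 ≈ 1.391; 2 ≈ 1.486; 3 ≈ 1.245; 4 ≈ 1.300; 5 ≈ 1.061.
5:4 ≈ 1.250; option 3 is nearest (Δ 0.005).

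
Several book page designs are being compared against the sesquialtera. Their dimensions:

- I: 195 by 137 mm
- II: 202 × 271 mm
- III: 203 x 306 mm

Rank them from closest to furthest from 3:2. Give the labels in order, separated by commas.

Ratios: I = 195 / 137 ≈ 1.423; II = 271 / 202 ≈ 1.342; III = 306 / 203 ≈ 1.507.
|Δ from 1.500|: I 0.077; II 0.158; III 0.007.

III, I, II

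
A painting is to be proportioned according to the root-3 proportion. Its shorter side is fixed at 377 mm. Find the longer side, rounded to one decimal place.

root-3 ≈ 1.73205.
Longer side = 377 × 1.73205 ≈ 652.983 → 653.0 mm.

653.0 mm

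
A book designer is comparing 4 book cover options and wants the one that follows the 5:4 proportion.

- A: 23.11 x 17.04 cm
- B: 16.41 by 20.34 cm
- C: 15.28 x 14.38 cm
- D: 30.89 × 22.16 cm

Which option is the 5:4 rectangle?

Target 5:4 ≈ 1.250.
A: 1.356 (Δ0.106)  B: 1.239 (Δ0.011)  C: 1.063 (Δ0.187)  D: 1.394 (Δ0.144)

B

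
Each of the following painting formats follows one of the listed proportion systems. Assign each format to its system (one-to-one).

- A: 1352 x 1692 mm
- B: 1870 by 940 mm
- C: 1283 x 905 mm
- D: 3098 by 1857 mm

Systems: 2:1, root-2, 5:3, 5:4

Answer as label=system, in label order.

Ratios: A ≈ 1.251; B ≈ 1.989; C ≈ 1.418; D ≈ 1.668.
Targets: 2:1 ≈ 2.000; root-2 ≈ 1.414; 5:3 ≈ 1.667; 5:4 ≈ 1.250.

A=5:4, B=2:1, C=root-2, D=5:3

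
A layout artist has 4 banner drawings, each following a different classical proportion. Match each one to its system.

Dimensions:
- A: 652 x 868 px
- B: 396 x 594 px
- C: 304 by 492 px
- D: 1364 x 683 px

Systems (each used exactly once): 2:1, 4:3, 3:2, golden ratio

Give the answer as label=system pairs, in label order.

A = 868/652 ≈ 1.331 → 4:3 (1.333)
B = 594/396 ≈ 1.500 → 3:2 (1.500)
C = 492/304 ≈ 1.618 → golden ratio (1.618)
D = 1364/683 ≈ 1.997 → 2:1 (2.000)

A=4:3, B=3:2, C=golden ratio, D=2:1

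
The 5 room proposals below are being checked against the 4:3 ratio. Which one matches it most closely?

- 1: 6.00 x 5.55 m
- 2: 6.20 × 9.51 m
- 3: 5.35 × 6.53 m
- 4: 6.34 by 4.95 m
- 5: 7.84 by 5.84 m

5

Target 4:3 ≈ 1.333.
1: 1.081 (Δ0.252)  2: 1.534 (Δ0.201)  3: 1.221 (Δ0.112)  4: 1.281 (Δ0.052)  5: 1.342 (Δ0.009)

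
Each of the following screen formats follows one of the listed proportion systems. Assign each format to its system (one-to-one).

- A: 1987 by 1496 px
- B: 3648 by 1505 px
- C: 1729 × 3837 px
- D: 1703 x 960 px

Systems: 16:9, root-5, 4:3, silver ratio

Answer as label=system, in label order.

A=4:3, B=silver ratio, C=root-5, D=16:9

Ratios: A ≈ 1.328; B ≈ 2.424; C ≈ 2.219; D ≈ 1.774.
Targets: 16:9 ≈ 1.778; root-5 ≈ 2.236; 4:3 ≈ 1.333; silver ratio ≈ 2.414.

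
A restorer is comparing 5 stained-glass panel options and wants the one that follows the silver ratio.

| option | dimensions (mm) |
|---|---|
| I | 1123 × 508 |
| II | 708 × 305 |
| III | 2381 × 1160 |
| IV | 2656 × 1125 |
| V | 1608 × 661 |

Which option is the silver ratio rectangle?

V

Target silver ratio ≈ 2.414.
I: 2.211 (Δ0.203)  II: 2.321 (Δ0.093)  III: 2.053 (Δ0.361)  IV: 2.361 (Δ0.053)  V: 2.433 (Δ0.019)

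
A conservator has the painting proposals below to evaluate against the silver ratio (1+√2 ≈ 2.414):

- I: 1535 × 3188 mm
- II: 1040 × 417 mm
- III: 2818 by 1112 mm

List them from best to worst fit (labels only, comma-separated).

II, III, I

I: 3188/1535 ≈ 2.077 → |2.077 − 2.414| = 0.337
II: 1040/417 ≈ 2.494 → |2.494 − 2.414| = 0.080
III: 2818/1112 ≈ 2.534 → |2.534 − 2.414| = 0.120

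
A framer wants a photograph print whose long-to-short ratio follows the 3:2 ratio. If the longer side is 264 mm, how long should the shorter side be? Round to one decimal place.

3:2 = 1.50000.
Shorter side = 264 ÷ 1.50000 ≈ 176.000 → 176.0 mm.

176.0 mm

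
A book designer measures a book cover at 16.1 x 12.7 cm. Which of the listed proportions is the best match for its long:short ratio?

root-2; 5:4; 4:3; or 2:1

Ratio = 16.1 / 12.7 ≈ 1.268.
Distances: root-2 1.414 (Δ 0.146); 5:4 1.250 (Δ 0.018); 4:3 1.333 (Δ 0.065); 2:1 2.000 (Δ 0.732).

5:4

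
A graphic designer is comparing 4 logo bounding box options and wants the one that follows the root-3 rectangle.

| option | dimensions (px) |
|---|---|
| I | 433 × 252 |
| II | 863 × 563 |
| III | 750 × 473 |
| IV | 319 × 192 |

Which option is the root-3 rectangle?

I

Target root-3 ≈ 1.732.
I: 1.718 (Δ0.014)  II: 1.533 (Δ0.199)  III: 1.586 (Δ0.146)  IV: 1.661 (Δ0.071)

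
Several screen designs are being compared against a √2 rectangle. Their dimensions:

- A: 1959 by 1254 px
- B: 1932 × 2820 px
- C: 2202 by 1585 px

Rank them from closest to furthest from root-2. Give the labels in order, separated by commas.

C, B, A

Ratios: A = 1959 / 1254 ≈ 1.562; B = 2820 / 1932 ≈ 1.460; C = 2202 / 1585 ≈ 1.389.
|Δ from 1.414|: A 0.148; B 0.046; C 0.025.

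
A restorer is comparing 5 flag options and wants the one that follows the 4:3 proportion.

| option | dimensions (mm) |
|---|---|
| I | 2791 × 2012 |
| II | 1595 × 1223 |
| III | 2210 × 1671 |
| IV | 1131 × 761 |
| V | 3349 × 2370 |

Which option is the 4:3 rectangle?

Ratios (long/short): I ≈ 1.387; II ≈ 1.304; III ≈ 1.323; IV ≈ 1.486; V ≈ 1.413.
4:3 ≈ 1.333; option III is nearest (Δ 0.010).

III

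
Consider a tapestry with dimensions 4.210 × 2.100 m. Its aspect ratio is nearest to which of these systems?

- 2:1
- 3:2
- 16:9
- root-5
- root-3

Ratio = 4.210 / 2.100 ≈ 2.005.
Distances: 2:1 2.000 (Δ 0.005); 3:2 1.500 (Δ 0.505); 16:9 1.778 (Δ 0.227); root-5 2.236 (Δ 0.231); root-3 1.732 (Δ 0.273).

2:1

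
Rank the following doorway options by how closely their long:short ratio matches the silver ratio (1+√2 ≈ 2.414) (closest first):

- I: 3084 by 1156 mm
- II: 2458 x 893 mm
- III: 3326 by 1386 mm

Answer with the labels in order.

Ratios: I = 3084 / 1156 ≈ 2.668; II = 2458 / 893 ≈ 2.753; III = 3326 / 1386 ≈ 2.400.
|Δ from 2.414|: I 0.254; II 0.339; III 0.014.

III, I, II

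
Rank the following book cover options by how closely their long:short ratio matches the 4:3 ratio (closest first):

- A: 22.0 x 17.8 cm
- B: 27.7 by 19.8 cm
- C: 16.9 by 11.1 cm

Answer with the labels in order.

A: 22.0/17.8 ≈ 1.236 → |1.236 − 1.333| = 0.097
B: 27.7/19.8 ≈ 1.399 → |1.399 − 1.333| = 0.066
C: 16.9/11.1 ≈ 1.523 → |1.523 − 1.333| = 0.190

B, A, C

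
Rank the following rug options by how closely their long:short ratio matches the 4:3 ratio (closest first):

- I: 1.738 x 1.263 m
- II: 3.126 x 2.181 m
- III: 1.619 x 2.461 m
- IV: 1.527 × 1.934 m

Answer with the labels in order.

Ratios: I = 1.738 / 1.263 ≈ 1.376; II = 3.126 / 2.181 ≈ 1.433; III = 2.461 / 1.619 ≈ 1.520; IV = 1.934 / 1.527 ≈ 1.267.
|Δ from 1.333|: I 0.043; II 0.100; III 0.187; IV 0.066.

I, IV, II, III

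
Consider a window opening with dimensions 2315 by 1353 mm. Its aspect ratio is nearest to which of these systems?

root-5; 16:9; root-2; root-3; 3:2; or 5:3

root-3

2315/1353 ≈ 1.711. Nearest candidates are root-3 (1.732, off by 0.021) and 5:3 (1.667, off by 0.044).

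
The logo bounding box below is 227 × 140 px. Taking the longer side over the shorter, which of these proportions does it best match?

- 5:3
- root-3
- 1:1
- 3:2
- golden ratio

golden ratio

Ratio = 227 / 140 ≈ 1.621.
Distances: 5:3 1.667 (Δ 0.046); root-3 1.732 (Δ 0.111); 1:1 1.000 (Δ 0.621); 3:2 1.500 (Δ 0.121); golden ratio 1.618 (Δ 0.003).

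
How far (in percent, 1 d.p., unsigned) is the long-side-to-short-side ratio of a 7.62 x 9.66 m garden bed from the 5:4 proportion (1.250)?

1.4%

Ratio = 9.66 / 7.62 ≈ 1.2677.
Ideal 5:4 = 1.2500. |1.2677 − 1.2500| / 1.2500 ≈ 1.42% → 1.4%.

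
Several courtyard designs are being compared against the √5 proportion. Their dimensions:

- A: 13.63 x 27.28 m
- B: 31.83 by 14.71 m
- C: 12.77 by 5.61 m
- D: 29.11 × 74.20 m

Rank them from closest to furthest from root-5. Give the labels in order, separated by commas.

A: 27.28/13.63 ≈ 2.001 → |2.001 − 2.236| = 0.235
B: 31.83/14.71 ≈ 2.164 → |2.164 − 2.236| = 0.072
C: 12.77/5.61 ≈ 2.276 → |2.276 − 2.236| = 0.040
D: 74.20/29.11 ≈ 2.549 → |2.549 − 2.236| = 0.313

C, B, A, D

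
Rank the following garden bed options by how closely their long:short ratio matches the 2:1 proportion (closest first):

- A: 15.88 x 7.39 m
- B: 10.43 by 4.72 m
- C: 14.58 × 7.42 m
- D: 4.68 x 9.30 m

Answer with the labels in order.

D, C, A, B

Ratios: A = 15.88 / 7.39 ≈ 2.149; B = 10.43 / 4.72 ≈ 2.210; C = 14.58 / 7.42 ≈ 1.965; D = 9.30 / 4.68 ≈ 1.987.
|Δ from 2.000|: A 0.149; B 0.210; C 0.035; D 0.013.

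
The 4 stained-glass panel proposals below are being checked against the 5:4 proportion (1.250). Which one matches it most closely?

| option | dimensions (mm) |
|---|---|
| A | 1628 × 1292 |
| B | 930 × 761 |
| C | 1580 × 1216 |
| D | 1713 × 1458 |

Target 5:4 ≈ 1.250.
A: 1.260 (Δ0.010)  B: 1.222 (Δ0.028)  C: 1.299 (Δ0.049)  D: 1.175 (Δ0.075)

A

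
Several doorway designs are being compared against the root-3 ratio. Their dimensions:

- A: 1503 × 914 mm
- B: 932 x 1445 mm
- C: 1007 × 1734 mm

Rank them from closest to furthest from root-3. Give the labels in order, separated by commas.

A: 1503/914 ≈ 1.644 → |1.644 − 1.732| = 0.088
B: 1445/932 ≈ 1.550 → |1.550 − 1.732| = 0.182
C: 1734/1007 ≈ 1.722 → |1.722 − 1.732| = 0.010

C, A, B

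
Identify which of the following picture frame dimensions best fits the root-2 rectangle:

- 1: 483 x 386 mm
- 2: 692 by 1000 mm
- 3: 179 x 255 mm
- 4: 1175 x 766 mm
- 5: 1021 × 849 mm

Target root-2 ≈ 1.414.
1: 1.251 (Δ0.163)  2: 1.445 (Δ0.031)  3: 1.425 (Δ0.011)  4: 1.534 (Δ0.120)  5: 1.203 (Δ0.211)

3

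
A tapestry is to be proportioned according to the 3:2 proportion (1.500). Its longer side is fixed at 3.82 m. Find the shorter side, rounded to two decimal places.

3:2 = 1.50000.
Shorter side = 3.82 ÷ 1.50000 ≈ 2.5467 → 2.55 m.

2.55 m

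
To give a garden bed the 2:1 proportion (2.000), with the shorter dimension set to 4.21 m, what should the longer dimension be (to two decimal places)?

8.42 m

2:1 = 2.00000.
Longer side = 4.21 × 2.00000 ≈ 8.4200 → 8.42 m.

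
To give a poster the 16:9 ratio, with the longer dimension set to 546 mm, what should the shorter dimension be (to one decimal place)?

16:9 ≈ 1.77778.
Shorter side = 546 ÷ 1.77778 ≈ 307.125 → 307.1 mm.

307.1 mm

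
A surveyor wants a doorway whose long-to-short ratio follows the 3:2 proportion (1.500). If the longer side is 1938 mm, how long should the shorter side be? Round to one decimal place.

3:2 = 1.50000.
Shorter side = 1938 ÷ 1.50000 ≈ 1292.000 → 1292.0 mm.

1292.0 mm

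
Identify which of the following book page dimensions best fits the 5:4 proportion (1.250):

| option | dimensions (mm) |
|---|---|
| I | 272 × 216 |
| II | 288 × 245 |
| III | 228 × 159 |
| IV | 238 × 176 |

Target 5:4 ≈ 1.250.
I: 1.259 (Δ0.009)  II: 1.176 (Δ0.074)  III: 1.434 (Δ0.184)  IV: 1.352 (Δ0.102)

I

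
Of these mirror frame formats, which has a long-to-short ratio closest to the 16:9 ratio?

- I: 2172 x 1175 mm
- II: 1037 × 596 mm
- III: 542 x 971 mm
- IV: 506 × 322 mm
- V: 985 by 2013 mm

Target 16:9 ≈ 1.778.
I: 1.849 (Δ0.071)  II: 1.740 (Δ0.038)  III: 1.792 (Δ0.014)  IV: 1.571 (Δ0.207)  V: 2.044 (Δ0.266)

III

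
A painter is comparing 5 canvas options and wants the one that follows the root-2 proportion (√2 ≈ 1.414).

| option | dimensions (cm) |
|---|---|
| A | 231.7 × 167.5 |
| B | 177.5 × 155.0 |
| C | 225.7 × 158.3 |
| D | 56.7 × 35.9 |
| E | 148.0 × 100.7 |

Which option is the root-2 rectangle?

Ratios (long/short): A ≈ 1.383; B ≈ 1.145; C ≈ 1.426; D ≈ 1.579; E ≈ 1.470.
root-2 ≈ 1.414; option C is nearest (Δ 0.012).

C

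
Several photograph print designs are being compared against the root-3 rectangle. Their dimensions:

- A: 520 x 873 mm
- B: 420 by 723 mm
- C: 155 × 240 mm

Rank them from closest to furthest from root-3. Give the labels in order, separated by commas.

B, A, C

A: 873/520 ≈ 1.679 → |1.679 − 1.732| = 0.053
B: 723/420 ≈ 1.721 → |1.721 − 1.732| = 0.011
C: 240/155 ≈ 1.548 → |1.548 − 1.732| = 0.184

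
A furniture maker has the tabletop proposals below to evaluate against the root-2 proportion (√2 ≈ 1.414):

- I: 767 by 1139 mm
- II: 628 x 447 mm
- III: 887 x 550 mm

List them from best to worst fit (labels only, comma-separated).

Ratios: I = 1139 / 767 ≈ 1.485; II = 628 / 447 ≈ 1.405; III = 887 / 550 ≈ 1.613.
|Δ from 1.414|: I 0.071; II 0.009; III 0.199.

II, I, III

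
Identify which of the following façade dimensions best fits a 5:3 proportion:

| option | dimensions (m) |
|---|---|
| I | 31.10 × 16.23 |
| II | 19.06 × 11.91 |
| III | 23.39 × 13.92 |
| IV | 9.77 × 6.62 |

Ratios (long/short): I ≈ 1.916; II ≈ 1.600; III ≈ 1.680; IV ≈ 1.476.
5:3 ≈ 1.667; option III is nearest (Δ 0.013).

III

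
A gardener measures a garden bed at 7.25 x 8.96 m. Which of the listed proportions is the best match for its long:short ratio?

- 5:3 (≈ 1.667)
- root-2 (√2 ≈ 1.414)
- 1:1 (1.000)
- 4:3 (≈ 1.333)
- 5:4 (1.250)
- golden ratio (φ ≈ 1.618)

8.96/7.25 ≈ 1.236. Nearest candidates are 5:4 (1.250, off by 0.014) and 4:3 (1.333, off by 0.097).

5:4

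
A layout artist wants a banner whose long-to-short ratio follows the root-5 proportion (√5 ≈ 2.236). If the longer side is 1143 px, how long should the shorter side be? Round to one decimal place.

root-5 ≈ 2.23607.
Shorter side = 1143 ÷ 2.23607 ≈ 511.165 → 511.2 px.

511.2 px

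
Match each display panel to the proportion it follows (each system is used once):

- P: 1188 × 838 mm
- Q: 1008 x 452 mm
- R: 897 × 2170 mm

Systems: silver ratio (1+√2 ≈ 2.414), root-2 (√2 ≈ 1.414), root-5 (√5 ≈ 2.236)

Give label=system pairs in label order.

P=root-2, Q=root-5, R=silver ratio

Ratios: P ≈ 1.418; Q ≈ 2.230; R ≈ 2.419.
Targets: silver ratio ≈ 2.414; root-2 ≈ 1.414; root-5 ≈ 2.236.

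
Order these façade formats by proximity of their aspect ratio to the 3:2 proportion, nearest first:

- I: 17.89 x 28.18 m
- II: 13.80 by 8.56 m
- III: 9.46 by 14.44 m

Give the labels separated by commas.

III, I, II

Ratios: I = 28.18 / 17.89 ≈ 1.575; II = 13.80 / 8.56 ≈ 1.612; III = 14.44 / 9.46 ≈ 1.526.
|Δ from 1.500|: I 0.075; II 0.112; III 0.026.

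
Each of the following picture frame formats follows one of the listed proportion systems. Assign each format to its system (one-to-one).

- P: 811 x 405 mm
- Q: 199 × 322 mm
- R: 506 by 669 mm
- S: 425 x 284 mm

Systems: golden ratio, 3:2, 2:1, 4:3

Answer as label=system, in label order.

P=2:1, Q=golden ratio, R=4:3, S=3:2

P = 811/405 ≈ 2.002 → 2:1 (2.000)
Q = 322/199 ≈ 1.618 → golden ratio (1.618)
R = 669/506 ≈ 1.322 → 4:3 (1.333)
S = 425/284 ≈ 1.496 → 3:2 (1.500)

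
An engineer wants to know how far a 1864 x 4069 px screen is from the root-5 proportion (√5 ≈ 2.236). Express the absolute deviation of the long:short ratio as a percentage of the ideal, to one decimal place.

2.4%

Ratio = 4069 / 1864 ≈ 2.1829.
Ideal root-5 ≈ 2.2361. |2.1829 − 2.2361| / 2.2361 ≈ 2.38% → 2.4%.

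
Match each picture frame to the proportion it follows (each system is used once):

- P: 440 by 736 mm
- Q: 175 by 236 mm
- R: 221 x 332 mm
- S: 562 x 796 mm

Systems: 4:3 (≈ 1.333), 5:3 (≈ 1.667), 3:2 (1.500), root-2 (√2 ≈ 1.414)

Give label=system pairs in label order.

P=5:3, Q=4:3, R=3:2, S=root-2

Ratios: P ≈ 1.673; Q ≈ 1.349; R ≈ 1.502; S ≈ 1.416.
Targets: 4:3 ≈ 1.333; 5:3 ≈ 1.667; 3:2 ≈ 1.500; root-2 ≈ 1.414.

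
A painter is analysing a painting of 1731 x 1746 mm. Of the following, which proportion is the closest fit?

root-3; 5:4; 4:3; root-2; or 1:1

1746/1731 ≈ 1.009. Nearest candidates are 1:1 (1.000, off by 0.009) and 5:4 (1.250, off by 0.241).

1:1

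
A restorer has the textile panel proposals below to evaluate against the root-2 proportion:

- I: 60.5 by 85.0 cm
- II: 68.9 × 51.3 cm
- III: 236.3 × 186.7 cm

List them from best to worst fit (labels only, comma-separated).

I: 85.0/60.5 ≈ 1.405 → |1.405 − 1.414| = 0.009
II: 68.9/51.3 ≈ 1.343 → |1.343 − 1.414| = 0.071
III: 236.3/186.7 ≈ 1.266 → |1.266 − 1.414| = 0.148

I, II, III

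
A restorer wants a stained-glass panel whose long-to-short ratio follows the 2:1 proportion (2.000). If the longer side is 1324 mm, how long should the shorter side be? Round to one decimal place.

662.0 mm

2:1 = 2.00000.
Shorter side = 1324 ÷ 2.00000 ≈ 662.000 → 662.0 mm.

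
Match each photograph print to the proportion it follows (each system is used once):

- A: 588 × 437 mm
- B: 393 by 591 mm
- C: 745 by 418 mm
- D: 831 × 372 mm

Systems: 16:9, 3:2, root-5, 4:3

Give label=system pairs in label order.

A=4:3, B=3:2, C=16:9, D=root-5

A = 588/437 ≈ 1.346 → 4:3 (1.333)
B = 591/393 ≈ 1.504 → 3:2 (1.500)
C = 745/418 ≈ 1.782 → 16:9 (1.778)
D = 831/372 ≈ 2.234 → root-5 (2.236)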